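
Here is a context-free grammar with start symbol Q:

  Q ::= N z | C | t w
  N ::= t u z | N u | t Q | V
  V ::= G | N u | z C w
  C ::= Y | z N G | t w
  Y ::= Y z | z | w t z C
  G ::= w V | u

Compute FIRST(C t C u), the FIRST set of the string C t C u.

{ t, w, z }

Add FIRST(C) = { t, w, z }; C is not nullable, stop.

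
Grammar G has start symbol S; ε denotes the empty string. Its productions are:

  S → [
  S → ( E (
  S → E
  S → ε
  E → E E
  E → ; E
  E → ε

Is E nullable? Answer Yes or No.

Yes

E has an ε-production, so E ⇒ ε.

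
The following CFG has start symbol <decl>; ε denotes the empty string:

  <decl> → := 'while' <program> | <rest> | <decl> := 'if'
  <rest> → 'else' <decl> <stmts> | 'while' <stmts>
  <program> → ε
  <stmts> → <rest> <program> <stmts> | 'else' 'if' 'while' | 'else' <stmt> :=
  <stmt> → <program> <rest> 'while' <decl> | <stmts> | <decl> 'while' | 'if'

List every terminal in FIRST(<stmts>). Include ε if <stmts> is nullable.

{ 'else', 'while' }

From <stmts> → <rest> <program> <stmts>: add FIRST(<rest>) = { 'else', 'while' }.
<stmts> → 'else' 'if' 'while' contributes {'else'}.
<stmts> → 'else' <stmt> := contributes {'else'}.
Union: FIRST(<stmts>) = { 'else', 'while' }.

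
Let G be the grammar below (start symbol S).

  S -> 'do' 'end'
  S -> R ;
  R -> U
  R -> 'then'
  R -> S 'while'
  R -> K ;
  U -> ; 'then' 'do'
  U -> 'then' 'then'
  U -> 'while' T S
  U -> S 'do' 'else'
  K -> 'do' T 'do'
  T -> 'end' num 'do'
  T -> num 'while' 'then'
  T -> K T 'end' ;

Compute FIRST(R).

From R -> U: add FIRST(U) = { 'do', 'then', 'while', ; }.
R -> 'then' contributes {'then'}.
From R -> S 'while': add FIRST(S) = { 'do', 'then', 'while', ; }.
From R -> K ;: add FIRST(K) = { 'do' }.
Union: FIRST(R) = { 'do', 'then', 'while', ; }.

{ 'do', 'then', 'while', ; }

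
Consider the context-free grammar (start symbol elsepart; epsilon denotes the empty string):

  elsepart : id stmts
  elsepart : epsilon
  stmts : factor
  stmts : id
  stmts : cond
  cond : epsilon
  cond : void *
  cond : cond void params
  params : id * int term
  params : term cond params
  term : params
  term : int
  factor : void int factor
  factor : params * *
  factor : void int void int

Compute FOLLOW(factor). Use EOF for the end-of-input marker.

In stmts : factor: factor is at the end, add FOLLOW(stmts) = { EOF }.
In factor : void int factor: factor is at the end, add FOLLOW(factor) = { EOF }.
Union: FOLLOW(factor) = { EOF }.

{ EOF }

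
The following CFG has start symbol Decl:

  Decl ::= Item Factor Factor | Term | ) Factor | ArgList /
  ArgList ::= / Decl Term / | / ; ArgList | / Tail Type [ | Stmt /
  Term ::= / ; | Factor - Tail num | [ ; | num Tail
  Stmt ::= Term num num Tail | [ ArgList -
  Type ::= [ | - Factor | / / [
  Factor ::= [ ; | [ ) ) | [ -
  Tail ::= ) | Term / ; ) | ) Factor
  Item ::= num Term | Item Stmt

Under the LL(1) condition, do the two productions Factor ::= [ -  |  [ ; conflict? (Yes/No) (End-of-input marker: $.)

Yes

FIRST([ -) = { [ } and FIRST([ ;) = { [ }.
Both contain [, so the two alternatives are not disjoint — LL(1) conflict.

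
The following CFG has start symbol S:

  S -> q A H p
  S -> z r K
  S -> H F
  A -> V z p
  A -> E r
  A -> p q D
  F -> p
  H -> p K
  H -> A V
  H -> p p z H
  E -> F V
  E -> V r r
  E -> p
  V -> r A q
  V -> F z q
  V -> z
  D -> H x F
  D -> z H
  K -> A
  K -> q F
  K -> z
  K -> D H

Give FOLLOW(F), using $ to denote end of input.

In S -> H F: F is at the end, add FOLLOW(S) = { $ }.
In E -> F V: add FIRST(V) = { p, r, z }.
In V -> F z q: add FIRST(z q) = { z }.
In D -> H x F: F is at the end, add FOLLOW(D) = { $, p, q, r, x, z }.
In K -> q F: F is at the end, add FOLLOW(K) = { $, p, q, r, x, z }.
Union: FOLLOW(F) = { $, p, q, r, x, z }.

{ $, p, q, r, x, z }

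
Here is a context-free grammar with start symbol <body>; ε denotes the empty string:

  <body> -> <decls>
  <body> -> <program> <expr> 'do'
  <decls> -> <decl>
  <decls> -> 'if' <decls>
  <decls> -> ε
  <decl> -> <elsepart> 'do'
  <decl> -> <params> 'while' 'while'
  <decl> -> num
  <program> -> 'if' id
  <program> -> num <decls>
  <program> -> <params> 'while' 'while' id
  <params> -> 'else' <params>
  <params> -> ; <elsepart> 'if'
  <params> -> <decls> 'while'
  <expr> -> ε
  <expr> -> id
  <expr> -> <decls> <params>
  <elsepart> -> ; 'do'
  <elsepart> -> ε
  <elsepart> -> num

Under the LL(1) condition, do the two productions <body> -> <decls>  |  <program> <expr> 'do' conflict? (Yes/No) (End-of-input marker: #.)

FIRST(<decls>) = { 'do', 'else', 'if', 'while', ;, num, ε } and FIRST(<program> <expr> 'do') = { 'do', 'else', 'if', 'while', ;, num }.
Both contain 'do', so the two alternatives are not disjoint — LL(1) conflict.

Yes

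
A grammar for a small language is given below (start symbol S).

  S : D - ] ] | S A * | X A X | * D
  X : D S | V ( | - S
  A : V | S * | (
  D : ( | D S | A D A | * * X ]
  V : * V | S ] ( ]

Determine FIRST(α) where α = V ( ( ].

{ (, *, - }

Add FIRST(V) = { (, *, - }; V is not nullable, stop.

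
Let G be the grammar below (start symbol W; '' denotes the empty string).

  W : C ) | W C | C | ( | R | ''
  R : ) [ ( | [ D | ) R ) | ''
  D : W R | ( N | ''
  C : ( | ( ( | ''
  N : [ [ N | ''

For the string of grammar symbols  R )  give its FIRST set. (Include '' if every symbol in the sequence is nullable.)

Add FIRST(R)\{''} = { ), [ }; R is nullable, continue.
) is a terminal; add {)} and stop.

{ ), [ }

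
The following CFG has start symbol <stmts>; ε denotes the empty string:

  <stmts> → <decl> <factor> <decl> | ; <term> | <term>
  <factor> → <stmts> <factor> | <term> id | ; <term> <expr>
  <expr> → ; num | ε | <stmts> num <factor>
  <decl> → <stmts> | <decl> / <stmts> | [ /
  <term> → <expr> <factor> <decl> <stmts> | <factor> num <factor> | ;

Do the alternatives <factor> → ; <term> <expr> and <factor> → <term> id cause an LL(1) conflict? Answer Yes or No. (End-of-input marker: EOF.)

Yes

FIRST(; <term> <expr>) = { ; } and FIRST(<term> id) = { ;, [ }.
Both contain ;, so the two alternatives are not disjoint — LL(1) conflict.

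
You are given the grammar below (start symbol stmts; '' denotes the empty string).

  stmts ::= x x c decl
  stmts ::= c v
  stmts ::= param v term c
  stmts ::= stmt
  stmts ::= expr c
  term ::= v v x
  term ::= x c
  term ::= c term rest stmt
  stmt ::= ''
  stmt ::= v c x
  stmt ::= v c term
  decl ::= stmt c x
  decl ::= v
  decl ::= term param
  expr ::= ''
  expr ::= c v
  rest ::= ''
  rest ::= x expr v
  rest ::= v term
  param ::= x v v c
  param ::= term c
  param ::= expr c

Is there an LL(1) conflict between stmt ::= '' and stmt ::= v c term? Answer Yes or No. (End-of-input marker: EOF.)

FIRST('') = { '' } and FIRST(v c term) = { v }.
The first alternative is nullable and FOLLOW(stmt) = { EOF, c, v, x } shares v with FIRST of the second — conflict.

Yes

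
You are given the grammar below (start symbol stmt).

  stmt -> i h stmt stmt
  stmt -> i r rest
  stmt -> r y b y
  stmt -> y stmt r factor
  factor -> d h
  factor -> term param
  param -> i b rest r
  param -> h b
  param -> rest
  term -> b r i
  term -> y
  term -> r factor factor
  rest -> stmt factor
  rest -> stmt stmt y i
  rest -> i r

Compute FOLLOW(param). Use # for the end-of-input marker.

In factor -> term param: param is at the end, add FOLLOW(factor) = { #, b, d, h, i, r, y }.
Union: FOLLOW(param) = { #, b, d, h, i, r, y }.

{ #, b, d, h, i, r, y }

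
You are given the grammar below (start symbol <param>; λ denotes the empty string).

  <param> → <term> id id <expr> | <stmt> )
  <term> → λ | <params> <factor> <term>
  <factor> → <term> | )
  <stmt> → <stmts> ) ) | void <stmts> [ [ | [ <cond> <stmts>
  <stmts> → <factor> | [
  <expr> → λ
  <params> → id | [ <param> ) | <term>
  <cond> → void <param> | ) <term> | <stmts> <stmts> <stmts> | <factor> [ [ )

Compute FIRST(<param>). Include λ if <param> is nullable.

From <param> → <term> id id <expr>: <term> nullable, take FIRST(<term>) ∪ {id} = { ), [, id }.
From <param> → <stmt> ): add FIRST(<stmt>) = { ), [, id, void }.
Union: FIRST(<param>) = { ), [, id, void }.

{ ), [, id, void }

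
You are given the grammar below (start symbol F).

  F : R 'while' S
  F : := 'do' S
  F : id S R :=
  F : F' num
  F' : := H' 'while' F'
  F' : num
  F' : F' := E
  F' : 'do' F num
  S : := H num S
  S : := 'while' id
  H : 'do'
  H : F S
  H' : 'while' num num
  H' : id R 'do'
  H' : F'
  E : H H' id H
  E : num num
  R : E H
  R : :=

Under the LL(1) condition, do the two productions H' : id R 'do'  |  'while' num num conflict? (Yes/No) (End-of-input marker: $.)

FIRST(id R 'do') = { id } and FIRST('while' num num) = { 'while' }.
The FIRST sets are disjoint and neither alternative is nullable — no conflict.

No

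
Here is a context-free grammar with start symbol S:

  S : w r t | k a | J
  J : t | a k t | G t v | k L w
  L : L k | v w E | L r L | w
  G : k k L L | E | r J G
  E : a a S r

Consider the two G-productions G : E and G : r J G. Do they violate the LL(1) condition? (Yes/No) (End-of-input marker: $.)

FIRST(E) = { a } and FIRST(r J G) = { r }.
The FIRST sets are disjoint and neither alternative is nullable — no conflict.

No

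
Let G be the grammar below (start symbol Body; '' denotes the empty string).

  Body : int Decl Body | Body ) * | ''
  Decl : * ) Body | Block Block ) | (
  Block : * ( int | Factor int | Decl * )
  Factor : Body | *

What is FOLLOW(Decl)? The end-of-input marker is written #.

In Body : int Decl Body: add FIRST(Body)\{''} = { ), int }.
  Since Body is nullable, also add FOLLOW(Body) = { #, ), *, int }.
In Block : Decl * ): add FIRST(* )) = { * }.
Union: FOLLOW(Decl) = { #, ), *, int }.

{ #, ), *, int }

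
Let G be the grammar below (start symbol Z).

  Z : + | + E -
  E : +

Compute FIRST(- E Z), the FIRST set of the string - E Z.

- is a terminal; add {-} and stop.

{ - }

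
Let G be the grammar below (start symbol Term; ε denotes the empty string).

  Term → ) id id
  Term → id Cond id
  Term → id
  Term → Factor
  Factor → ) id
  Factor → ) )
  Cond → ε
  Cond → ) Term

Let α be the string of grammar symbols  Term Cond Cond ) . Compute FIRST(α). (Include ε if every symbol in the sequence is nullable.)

Add FIRST(Term) = { ), id }; Term is not nullable, stop.

{ ), id }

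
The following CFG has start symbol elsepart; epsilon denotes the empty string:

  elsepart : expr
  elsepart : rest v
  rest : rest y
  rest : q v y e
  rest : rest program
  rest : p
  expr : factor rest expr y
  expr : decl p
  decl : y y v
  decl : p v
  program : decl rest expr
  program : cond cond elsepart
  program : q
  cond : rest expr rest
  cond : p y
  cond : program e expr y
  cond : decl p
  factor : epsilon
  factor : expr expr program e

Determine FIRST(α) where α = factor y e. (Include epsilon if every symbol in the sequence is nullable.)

Add FIRST(factor)\{epsilon} = { p, q, y }; factor is nullable, continue.
y is a terminal; add {y} and stop.

{ p, q, y }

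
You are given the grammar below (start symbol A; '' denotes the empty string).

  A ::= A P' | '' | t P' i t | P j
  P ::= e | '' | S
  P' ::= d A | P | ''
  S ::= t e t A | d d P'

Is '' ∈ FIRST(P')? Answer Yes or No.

P' has an ''-production, so P' ⇒ ''.

Yes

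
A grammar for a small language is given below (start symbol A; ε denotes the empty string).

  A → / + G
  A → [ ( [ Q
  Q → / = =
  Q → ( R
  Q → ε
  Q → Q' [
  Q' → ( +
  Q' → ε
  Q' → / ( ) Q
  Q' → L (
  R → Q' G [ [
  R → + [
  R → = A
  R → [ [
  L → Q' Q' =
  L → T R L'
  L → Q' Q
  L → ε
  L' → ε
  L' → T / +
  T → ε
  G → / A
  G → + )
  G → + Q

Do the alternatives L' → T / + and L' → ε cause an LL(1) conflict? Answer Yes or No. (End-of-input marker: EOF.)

FIRST(T / +) = { / } and FIRST(ε) = { ε }.
The second is nullable but FOLLOW(L') = { ( } is disjoint from FIRST of the first.

No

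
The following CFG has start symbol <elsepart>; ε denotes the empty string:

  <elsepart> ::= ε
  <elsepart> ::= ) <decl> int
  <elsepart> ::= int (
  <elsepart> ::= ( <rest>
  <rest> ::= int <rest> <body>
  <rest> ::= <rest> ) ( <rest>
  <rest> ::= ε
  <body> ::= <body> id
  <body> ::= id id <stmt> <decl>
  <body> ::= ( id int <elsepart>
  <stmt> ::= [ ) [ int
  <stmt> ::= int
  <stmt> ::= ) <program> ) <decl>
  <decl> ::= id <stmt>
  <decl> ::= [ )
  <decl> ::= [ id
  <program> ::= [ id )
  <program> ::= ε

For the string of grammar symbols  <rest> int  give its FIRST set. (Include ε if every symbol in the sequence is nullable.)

Add FIRST(<rest>)\{ε} = { ), int }; <rest> is nullable, continue.
int is a terminal; add {int} and stop.

{ ), int }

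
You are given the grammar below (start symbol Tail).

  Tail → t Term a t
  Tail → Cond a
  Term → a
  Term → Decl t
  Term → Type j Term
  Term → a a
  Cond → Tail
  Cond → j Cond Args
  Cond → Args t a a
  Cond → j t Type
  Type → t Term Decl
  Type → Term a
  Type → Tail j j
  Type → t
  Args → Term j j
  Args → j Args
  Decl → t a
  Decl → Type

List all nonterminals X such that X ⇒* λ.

{ } (none)

No nonterminal has an empty production or an RHS whose symbols are all nullable.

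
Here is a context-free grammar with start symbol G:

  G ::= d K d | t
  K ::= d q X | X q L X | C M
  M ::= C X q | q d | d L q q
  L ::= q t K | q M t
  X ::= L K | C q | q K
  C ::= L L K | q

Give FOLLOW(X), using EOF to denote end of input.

{ d, q }

In K ::= d q X: X is at the end, add FOLLOW(K) = { d, q }.
In K ::= X q L X: add FIRST(q L X) = { q }.
In K ::= X q L X: X is at the end, add FOLLOW(K) = { d, q }.
In M ::= C X q: add FIRST(q) = { q }.
Union: FOLLOW(X) = { d, q }.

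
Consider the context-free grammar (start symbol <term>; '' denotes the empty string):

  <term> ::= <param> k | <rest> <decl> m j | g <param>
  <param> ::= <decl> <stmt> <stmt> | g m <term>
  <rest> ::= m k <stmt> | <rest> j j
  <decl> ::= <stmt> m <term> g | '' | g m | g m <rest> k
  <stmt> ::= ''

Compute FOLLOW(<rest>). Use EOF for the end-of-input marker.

In <term> ::= <rest> <decl> m j: add FIRST(<decl> m j) = { g, m }.
In <rest> ::= <rest> j j: add FIRST(j j) = { j }.
In <decl> ::= g m <rest> k: add FIRST(k) = { k }.
Union: FOLLOW(<rest>) = { g, j, k, m }.

{ g, j, k, m }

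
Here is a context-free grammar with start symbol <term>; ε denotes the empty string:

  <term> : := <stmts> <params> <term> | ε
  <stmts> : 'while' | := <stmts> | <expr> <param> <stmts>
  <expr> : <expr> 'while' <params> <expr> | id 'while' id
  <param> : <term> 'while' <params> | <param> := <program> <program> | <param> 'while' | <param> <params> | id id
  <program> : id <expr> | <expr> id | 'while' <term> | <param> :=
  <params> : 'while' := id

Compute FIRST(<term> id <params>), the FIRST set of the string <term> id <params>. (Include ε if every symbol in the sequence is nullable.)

{ :=, id }

Add FIRST(<term>)\{ε} = { := }; <term> is nullable, continue.
id is a terminal; add {id} and stop.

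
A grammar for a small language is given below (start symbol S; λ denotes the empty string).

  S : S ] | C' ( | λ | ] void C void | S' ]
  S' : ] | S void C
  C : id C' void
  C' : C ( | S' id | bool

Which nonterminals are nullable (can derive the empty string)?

{ S }

Directly nullable (have an λ-production): S.
No other nonterminal has a production whose RHS symbols are all nullable.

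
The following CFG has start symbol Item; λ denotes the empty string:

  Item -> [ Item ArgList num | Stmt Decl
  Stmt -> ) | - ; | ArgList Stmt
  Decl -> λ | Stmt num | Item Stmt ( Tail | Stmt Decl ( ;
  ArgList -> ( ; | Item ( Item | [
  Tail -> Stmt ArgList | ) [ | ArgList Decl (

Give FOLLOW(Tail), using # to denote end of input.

{ #, (, ), -, [, num }

In Decl -> Item Stmt ( Tail: Tail is at the end, add FOLLOW(Decl) = { #, (, ), -, [, num }.
Union: FOLLOW(Tail) = { #, (, ), -, [, num }.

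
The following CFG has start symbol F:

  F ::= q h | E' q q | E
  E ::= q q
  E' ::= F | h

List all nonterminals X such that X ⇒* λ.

No nonterminal has an empty production or an RHS whose symbols are all nullable.

{ } (none)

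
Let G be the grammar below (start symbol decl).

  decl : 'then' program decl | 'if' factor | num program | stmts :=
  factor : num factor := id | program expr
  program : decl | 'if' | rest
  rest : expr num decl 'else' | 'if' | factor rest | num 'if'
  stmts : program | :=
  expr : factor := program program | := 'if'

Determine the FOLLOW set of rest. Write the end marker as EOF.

{ EOF, 'else', 'if', 'then', :=, num }

In program : rest: rest is at the end, add FOLLOW(program) = { EOF, 'else', 'if', 'then', :=, num }.
In rest : factor rest: rest is at the end, add FOLLOW(rest) = { EOF, 'else', 'if', 'then', :=, num }.
Union: FOLLOW(rest) = { EOF, 'else', 'if', 'then', :=, num }.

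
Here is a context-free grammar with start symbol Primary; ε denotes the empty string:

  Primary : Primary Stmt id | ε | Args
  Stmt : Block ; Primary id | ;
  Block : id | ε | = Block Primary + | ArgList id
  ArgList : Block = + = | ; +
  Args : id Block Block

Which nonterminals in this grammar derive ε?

{ Block, Primary }

Directly nullable (have an ε-production): Primary, Block.
No other nonterminal has a production whose RHS symbols are all nullable.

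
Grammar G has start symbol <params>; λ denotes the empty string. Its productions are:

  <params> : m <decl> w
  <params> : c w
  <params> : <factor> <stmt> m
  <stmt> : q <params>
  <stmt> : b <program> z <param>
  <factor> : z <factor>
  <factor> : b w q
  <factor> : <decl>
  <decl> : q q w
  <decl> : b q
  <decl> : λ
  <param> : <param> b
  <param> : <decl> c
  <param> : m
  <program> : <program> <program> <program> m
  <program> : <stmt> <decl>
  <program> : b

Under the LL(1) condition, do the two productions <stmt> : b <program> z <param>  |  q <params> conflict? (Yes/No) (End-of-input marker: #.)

No

FIRST(b <program> z <param>) = { b } and FIRST(q <params>) = { q }.
The FIRST sets are disjoint and neither alternative is nullable — no conflict.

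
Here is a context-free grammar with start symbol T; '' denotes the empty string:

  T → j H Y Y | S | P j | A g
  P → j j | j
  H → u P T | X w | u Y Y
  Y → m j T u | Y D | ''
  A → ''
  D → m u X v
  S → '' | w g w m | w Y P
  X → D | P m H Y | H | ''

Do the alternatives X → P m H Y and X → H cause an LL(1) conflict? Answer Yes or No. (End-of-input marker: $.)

Yes

FIRST(P m H Y) = { j } and FIRST(H) = { j, m, u, w }.
Both contain j, so the two alternatives are not disjoint — LL(1) conflict.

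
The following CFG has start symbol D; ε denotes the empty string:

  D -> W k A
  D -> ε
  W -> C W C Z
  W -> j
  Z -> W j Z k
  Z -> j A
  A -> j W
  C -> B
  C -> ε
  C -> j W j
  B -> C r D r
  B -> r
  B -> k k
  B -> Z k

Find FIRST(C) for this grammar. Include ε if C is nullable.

{ j, k, r, ε }

From C -> B: add FIRST(B) = { j, k, r }.
C -> ε contributes ε.
C -> j W j contributes {j}.
Union: FIRST(C) = { j, k, r, ε }.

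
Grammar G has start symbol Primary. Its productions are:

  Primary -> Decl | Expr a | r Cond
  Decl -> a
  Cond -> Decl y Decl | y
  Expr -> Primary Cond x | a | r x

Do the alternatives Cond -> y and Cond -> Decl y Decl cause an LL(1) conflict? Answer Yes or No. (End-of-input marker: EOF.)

No

FIRST(y) = { y } and FIRST(Decl y Decl) = { a }.
The FIRST sets are disjoint and neither alternative is nullable — no conflict.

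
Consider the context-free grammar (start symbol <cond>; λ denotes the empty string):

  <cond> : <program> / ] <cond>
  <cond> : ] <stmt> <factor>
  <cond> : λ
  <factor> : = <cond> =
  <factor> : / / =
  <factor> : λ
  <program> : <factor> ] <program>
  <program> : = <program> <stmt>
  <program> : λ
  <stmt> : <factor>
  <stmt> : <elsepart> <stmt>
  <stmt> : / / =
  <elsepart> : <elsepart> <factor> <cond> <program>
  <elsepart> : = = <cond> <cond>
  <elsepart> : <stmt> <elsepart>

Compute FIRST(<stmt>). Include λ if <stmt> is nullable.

{ /, =, λ }

From <stmt> : <factor>: add FIRST(<factor>) = { /, =, λ } (including λ since <factor> is nullable).
From <stmt> : <elsepart> <stmt>: add FIRST(<elsepart>) = { /, = }.
<stmt> : / / = contributes {/}.
Union: FIRST(<stmt>) = { /, =, λ }.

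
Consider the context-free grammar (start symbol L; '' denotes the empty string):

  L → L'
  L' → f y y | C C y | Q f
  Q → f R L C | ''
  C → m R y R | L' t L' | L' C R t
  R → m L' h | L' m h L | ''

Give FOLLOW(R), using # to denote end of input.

{ f, m, t, y }

In Q → f R L C: add FIRST(L C) = { f, m }.
In C → m R y R: add FIRST(y R) = { y }.
In C → m R y R: R is at the end, add FOLLOW(C) = { f, m, t, y }.
In C → L' C R t: add FIRST(t) = { t }.
Union: FOLLOW(R) = { f, m, t, y }.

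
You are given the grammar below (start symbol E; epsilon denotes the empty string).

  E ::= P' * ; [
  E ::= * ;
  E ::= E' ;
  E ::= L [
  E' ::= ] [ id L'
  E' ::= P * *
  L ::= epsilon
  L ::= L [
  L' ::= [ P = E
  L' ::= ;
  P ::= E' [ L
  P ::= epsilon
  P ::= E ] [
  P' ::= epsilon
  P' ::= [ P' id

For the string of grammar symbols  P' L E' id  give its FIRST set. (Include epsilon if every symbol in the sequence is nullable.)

Add FIRST(P')\{epsilon} = { [ }; P' is nullable, continue.
Add FIRST(L)\{epsilon} = { [ }; L is nullable, continue.
Add FIRST(E') = { *, [, ] }; E' is not nullable, stop.

{ *, [, ] }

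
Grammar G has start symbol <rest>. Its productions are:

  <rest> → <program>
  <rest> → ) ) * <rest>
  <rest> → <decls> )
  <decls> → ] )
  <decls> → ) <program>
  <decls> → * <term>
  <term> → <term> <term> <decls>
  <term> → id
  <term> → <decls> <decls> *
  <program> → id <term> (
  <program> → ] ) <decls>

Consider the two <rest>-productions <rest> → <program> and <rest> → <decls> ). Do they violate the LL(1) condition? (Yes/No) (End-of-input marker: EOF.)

Yes

FIRST(<program>) = { ], id } and FIRST(<decls> )) = { ), *, ] }.
Both contain ], so the two alternatives are not disjoint — LL(1) conflict.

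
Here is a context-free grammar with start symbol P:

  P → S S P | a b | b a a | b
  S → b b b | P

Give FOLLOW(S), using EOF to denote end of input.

{ a, b }

In P → S S P: add FIRST(S P) = { a, b }.
In P → S S P: add FIRST(P) = { a, b }.
Union: FOLLOW(S) = { a, b }.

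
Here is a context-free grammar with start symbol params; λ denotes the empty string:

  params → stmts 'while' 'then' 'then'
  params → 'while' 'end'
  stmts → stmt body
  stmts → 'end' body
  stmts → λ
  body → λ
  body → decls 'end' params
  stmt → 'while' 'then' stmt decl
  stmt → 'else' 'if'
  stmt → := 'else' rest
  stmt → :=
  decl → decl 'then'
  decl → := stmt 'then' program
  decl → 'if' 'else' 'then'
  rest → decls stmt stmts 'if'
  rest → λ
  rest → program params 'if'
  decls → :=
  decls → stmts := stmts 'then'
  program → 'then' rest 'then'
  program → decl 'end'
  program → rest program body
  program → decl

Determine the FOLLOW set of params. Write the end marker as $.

{ $, 'else', 'end', 'if', 'then', 'while', := }

params is the start symbol, so $ ∈ FOLLOW(params).
In body → decls 'end' params: params is at the end, add FOLLOW(body) = { 'else', 'end', 'if', 'then', 'while', := }.
In rest → program params 'if': add FIRST('if') = { 'if' }.
Union: FOLLOW(params) = { $, 'else', 'end', 'if', 'then', 'while', := }.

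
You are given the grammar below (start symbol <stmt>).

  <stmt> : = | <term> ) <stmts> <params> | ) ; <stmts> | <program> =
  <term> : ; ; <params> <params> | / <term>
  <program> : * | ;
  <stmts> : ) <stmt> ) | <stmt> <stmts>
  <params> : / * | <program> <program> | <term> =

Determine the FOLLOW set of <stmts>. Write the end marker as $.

{ $, ), *, /, ;, = }

In <stmt> : <term> ) <stmts> <params>: add FIRST(<params>) = { *, /, ; }.
In <stmt> : ) ; <stmts>: <stmts> is at the end, add FOLLOW(<stmt>) = { $, ), *, /, ;, = }.
In <stmts> : <stmt> <stmts>: <stmts> is at the end, add FOLLOW(<stmts>) = { $, ), *, /, ;, = }.
Union: FOLLOW(<stmts>) = { $, ), *, /, ;, = }.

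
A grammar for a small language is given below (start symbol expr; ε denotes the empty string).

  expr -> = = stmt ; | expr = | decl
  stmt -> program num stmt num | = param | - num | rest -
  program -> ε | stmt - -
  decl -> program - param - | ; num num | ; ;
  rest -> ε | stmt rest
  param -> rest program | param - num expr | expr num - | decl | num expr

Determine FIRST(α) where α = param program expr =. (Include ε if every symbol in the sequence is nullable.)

Add FIRST(param)\{ε} = { -, ;, =, num }; param is nullable, continue.
Add FIRST(program)\{ε} = { -, =, num }; program is nullable, continue.
Add FIRST(expr) = { -, ;, =, num }; expr is not nullable, stop.

{ -, ;, =, num }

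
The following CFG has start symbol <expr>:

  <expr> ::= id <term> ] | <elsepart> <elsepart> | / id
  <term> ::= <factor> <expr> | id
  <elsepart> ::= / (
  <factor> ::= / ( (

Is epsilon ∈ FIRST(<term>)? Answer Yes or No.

No nonterminal in this grammar is nullable.
No production of <term> has an RHS whose symbols are all nullable, so <term> is not nullable.

No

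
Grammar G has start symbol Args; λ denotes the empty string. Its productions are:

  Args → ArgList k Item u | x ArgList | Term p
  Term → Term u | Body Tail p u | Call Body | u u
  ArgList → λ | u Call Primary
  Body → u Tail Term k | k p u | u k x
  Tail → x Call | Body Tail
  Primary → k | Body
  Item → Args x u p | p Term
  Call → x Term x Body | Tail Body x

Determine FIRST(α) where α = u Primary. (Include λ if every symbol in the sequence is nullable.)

u is a terminal; add {u} and stop.

{ u }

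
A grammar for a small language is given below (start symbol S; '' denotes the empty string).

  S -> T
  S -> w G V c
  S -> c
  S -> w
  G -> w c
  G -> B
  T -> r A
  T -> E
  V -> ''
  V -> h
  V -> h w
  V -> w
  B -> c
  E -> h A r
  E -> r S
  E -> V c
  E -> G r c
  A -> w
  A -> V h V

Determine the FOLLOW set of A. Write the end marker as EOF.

In T -> r A: A is at the end, add FOLLOW(T) = { EOF }.
In E -> h A r: add FIRST(r) = { r }.
Union: FOLLOW(A) = { EOF, r }.

{ EOF, r }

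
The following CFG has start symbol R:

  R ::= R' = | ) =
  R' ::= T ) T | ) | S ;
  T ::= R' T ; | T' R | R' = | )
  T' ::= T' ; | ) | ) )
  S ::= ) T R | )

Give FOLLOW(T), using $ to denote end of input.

In R' ::= T ) T: add FIRST() T) = { ) }.
In R' ::= T ) T: T is at the end, add FOLLOW(R') = { ), = }.
In T ::= R' T ;: add FIRST(;) = { ; }.
In S ::= ) T R: add FIRST(R) = { ) }.
Union: FOLLOW(T) = { ), ;, = }.

{ ), ;, = }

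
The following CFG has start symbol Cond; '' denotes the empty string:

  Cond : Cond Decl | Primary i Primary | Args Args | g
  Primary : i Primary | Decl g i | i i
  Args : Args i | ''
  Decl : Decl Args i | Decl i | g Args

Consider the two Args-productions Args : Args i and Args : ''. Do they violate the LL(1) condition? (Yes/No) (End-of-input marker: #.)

FIRST(Args i) = { i } and FIRST('') = { '' }.
The second alternative is nullable and FOLLOW(Args) = { #, g, i } shares i with FIRST of the first — conflict.

Yes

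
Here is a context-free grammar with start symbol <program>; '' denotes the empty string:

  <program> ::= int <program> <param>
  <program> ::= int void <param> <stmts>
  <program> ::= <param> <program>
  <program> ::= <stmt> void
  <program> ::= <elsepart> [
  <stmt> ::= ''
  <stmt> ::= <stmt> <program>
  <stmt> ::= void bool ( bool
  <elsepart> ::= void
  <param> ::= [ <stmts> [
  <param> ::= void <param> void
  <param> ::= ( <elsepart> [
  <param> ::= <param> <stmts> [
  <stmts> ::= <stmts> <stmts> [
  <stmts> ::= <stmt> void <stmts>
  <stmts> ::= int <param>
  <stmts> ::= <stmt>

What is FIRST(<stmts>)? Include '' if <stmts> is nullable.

{ (, [, int, void, '' }

From <stmts> ::= <stmts> <stmts> [: <stmts>, <stmts> nullable, take FIRST(<stmts>) ∪ FIRST(<stmts>) ∪ {[} = { (, [, int, void }.
From <stmts> ::= <stmt> void <stmts>: <stmt> nullable, take FIRST(<stmt>) ∪ {void} = { (, [, int, void }.
<stmts> ::= int <param> contributes {int}.
From <stmts> ::= <stmt>: add FIRST(<stmt>) = { (, [, int, void, '' } (including '' since <stmt> is nullable).
Union: FIRST(<stmts>) = { (, [, int, void, '' }.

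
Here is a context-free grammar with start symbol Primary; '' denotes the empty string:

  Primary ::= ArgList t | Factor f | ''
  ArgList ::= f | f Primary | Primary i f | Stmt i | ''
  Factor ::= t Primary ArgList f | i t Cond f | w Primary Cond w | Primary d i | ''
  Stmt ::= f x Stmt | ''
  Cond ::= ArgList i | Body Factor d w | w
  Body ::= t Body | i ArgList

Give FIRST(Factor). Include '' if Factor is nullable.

Factor ::= t Primary ArgList f contributes {t}.
Factor ::= i t Cond f contributes {i}.
Factor ::= w Primary Cond w contributes {w}.
From Factor ::= Primary d i: Primary nullable, take FIRST(Primary) ∪ {d} = { d, f, i, t, w }.
Factor ::= '' contributes ''.
Union: FIRST(Factor) = { d, f, i, t, w, '' }.

{ d, f, i, t, w, '' }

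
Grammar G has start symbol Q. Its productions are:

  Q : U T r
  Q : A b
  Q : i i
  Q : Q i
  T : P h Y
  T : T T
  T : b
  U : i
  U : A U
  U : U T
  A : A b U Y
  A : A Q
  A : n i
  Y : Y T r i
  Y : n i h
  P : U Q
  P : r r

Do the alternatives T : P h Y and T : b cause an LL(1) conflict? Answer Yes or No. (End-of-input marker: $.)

FIRST(P h Y) = { i, n, r } and FIRST(b) = { b }.
The FIRST sets are disjoint and neither alternative is nullable — no conflict.

No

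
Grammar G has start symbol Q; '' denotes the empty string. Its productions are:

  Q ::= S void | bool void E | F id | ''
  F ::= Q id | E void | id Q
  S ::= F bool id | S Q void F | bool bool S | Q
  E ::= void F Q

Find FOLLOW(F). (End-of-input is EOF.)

{ EOF, bool, id, void }

In Q ::= F id: add FIRST(id) = { id }.
In S ::= F bool id: add FIRST(bool id) = { bool }.
In S ::= S Q void F: F is at the end, add FOLLOW(S) = { bool, id, void }.
In E ::= void F Q: add FIRST(Q)\{''} = { bool, id, void }.
  Since Q is nullable, also add FOLLOW(E) = { EOF, bool, id, void }.
Union: FOLLOW(F) = { EOF, bool, id, void }.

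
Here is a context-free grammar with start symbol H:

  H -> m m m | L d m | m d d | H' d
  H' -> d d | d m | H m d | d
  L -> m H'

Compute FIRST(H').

H' -> d d contributes {d}.
H' -> d m contributes {d}.
From H' -> H m d: add FIRST(H) = { d, m }.
H' -> d contributes {d}.
Union: FIRST(H') = { d, m }.

{ d, m }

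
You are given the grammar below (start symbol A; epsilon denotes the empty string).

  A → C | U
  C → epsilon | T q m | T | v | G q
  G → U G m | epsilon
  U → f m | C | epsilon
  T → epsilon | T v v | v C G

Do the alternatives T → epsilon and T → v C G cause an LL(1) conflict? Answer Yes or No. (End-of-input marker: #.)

Yes

FIRST(epsilon) = { epsilon } and FIRST(v C G) = { v }.
The first alternative is nullable and FOLLOW(T) = { #, f, m, q, v } shares v with FIRST of the second — conflict.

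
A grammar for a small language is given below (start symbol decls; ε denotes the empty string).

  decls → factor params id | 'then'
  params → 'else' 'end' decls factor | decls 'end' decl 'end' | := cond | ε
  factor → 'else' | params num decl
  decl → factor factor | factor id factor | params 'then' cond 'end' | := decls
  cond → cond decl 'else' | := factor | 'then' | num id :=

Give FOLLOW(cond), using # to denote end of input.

In params → := cond: cond is at the end, add FOLLOW(params) = { 'then', id, num }.
In decl → params 'then' cond 'end': add FIRST('end') = { 'end' }.
In cond → cond decl 'else': add FIRST(decl 'else') = { 'else', 'then', :=, num }.
Union: FOLLOW(cond) = { 'else', 'end', 'then', :=, id, num }.

{ 'else', 'end', 'then', :=, id, num }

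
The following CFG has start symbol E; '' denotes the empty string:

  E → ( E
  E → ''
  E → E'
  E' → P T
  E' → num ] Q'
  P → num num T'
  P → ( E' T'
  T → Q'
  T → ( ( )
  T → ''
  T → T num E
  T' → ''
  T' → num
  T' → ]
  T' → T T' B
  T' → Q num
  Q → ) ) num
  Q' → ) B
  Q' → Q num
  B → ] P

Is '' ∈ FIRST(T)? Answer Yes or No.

T has an ''-production, so T ⇒ ''.

Yes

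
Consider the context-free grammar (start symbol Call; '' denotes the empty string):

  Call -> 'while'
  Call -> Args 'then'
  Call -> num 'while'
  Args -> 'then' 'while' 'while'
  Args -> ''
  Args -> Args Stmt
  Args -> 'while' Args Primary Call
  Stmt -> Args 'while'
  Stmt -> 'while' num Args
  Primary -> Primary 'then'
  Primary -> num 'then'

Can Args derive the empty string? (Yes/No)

Yes

Args has an ''-production, so Args ⇒ ''.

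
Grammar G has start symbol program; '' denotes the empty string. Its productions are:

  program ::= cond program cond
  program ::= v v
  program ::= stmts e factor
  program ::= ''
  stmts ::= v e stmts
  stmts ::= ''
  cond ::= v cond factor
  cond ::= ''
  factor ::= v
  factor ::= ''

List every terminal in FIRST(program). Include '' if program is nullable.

{ e, v, '' }

From program ::= cond program cond: cond, program, cond nullable, take FIRST(cond) ∪ FIRST(program) ∪ FIRST(cond) = { e, v }; also '' since the whole RHS is nullable.
program ::= v v contributes {v}.
From program ::= stmts e factor: stmts nullable, take FIRST(stmts) ∪ {e} = { e, v }.
program ::= '' contributes ''.
Union: FIRST(program) = { e, v, '' }.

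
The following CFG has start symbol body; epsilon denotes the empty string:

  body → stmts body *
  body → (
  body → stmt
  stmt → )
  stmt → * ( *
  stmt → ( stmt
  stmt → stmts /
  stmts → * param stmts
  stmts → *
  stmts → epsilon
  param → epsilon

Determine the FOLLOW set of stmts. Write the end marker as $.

In body → stmts body *: add FIRST(body *) = { (, ), *, / }.
In stmt → stmts /: add FIRST(/) = { / }.
In stmts → * param stmts: stmts is at the end, add FOLLOW(stmts) = { (, ), *, / }.
Union: FOLLOW(stmts) = { (, ), *, / }.

{ (, ), *, / }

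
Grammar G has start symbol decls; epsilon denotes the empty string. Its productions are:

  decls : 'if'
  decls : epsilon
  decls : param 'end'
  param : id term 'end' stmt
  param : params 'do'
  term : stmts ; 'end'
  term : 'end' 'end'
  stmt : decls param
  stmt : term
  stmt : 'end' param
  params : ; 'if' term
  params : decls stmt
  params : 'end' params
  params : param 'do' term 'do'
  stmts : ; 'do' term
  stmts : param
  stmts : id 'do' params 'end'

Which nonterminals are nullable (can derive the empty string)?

{ decls }

Directly nullable (have an epsilon-production): decls.
No other nonterminal has a production whose RHS symbols are all nullable.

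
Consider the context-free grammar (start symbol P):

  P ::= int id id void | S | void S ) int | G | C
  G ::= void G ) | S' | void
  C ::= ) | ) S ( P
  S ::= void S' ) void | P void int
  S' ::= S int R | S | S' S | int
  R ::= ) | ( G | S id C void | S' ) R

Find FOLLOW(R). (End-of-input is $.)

In S' ::= S int R: R is at the end, add FOLLOW(S') = { $, ), int, void }.
In R ::= S' ) R: R is at the end, add FOLLOW(R) = { $, ), int, void }.
Union: FOLLOW(R) = { $, ), int, void }.

{ $, ), int, void }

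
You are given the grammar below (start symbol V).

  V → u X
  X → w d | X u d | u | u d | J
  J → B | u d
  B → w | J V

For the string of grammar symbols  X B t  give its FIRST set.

{ u, w }

Add FIRST(X) = { u, w }; X is not nullable, stop.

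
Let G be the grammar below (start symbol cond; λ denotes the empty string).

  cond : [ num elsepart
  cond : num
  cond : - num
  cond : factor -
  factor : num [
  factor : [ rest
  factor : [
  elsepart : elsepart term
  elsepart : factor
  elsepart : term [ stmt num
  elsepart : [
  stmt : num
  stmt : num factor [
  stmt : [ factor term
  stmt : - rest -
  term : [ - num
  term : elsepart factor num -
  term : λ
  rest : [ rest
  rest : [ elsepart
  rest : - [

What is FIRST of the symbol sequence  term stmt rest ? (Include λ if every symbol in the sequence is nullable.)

Add FIRST(term)\{λ} = { [, num }; term is nullable, continue.
Add FIRST(stmt) = { -, [, num }; stmt is not nullable, stop.

{ -, [, num }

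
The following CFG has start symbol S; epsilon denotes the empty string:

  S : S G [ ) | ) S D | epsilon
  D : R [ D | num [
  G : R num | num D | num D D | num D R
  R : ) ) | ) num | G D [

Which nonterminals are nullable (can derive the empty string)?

Directly nullable (have an epsilon-production): S.
No other nonterminal has a production whose RHS symbols are all nullable.

{ S }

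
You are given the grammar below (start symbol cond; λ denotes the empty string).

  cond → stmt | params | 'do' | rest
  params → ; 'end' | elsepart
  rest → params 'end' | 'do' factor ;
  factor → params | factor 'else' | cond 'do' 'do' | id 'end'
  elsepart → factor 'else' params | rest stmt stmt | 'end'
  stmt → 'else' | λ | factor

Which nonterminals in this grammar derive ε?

Directly nullable (have an λ-production): stmt.
cond → stmt with every symbol nullable, so cond is nullable.
No other nonterminal has a production whose RHS symbols are all nullable.

{ cond, stmt }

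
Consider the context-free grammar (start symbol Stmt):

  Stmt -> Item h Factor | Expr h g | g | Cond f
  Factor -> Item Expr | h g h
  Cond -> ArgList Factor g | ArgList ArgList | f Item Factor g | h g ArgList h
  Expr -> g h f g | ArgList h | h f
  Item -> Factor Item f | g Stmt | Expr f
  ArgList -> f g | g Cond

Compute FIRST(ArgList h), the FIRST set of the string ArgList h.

{ f, g }

Add FIRST(ArgList) = { f, g }; ArgList is not nullable, stop.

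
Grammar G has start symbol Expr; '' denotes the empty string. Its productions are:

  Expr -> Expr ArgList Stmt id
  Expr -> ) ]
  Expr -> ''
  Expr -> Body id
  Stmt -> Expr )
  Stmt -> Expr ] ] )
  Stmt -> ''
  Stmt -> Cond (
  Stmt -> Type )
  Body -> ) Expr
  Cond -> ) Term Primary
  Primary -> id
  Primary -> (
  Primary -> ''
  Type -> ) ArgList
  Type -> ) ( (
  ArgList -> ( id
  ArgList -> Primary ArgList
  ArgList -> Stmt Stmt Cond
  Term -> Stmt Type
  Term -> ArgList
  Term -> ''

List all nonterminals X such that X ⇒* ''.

Directly nullable (have an ''-production): Expr, Stmt, Primary, Term.
No other nonterminal has a production whose RHS symbols are all nullable.

{ Expr, Primary, Stmt, Term }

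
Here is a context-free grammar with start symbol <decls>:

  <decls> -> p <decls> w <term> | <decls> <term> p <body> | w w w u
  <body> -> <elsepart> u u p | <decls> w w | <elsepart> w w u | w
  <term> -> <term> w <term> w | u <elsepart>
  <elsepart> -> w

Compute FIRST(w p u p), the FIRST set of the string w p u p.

{ w }

w is a terminal; add {w} and stop.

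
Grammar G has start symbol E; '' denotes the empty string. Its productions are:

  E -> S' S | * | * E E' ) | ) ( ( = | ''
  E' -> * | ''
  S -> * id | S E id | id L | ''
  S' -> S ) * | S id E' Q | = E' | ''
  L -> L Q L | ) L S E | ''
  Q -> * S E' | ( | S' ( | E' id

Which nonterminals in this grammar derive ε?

{ E, E', L, S, S' }

Directly nullable (have an ''-production): E, E', S, S', L.
No other nonterminal has a production whose RHS symbols are all nullable.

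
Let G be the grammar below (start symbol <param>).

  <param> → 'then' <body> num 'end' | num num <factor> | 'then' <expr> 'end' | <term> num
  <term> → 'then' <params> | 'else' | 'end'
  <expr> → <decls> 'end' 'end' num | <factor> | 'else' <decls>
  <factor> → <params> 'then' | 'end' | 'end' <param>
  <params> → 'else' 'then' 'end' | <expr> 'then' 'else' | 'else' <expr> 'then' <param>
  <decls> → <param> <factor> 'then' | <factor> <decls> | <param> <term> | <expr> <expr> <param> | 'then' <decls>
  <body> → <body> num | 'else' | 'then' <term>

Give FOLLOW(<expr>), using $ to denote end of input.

In <param> → 'then' <expr> 'end': add FIRST('end') = { 'end' }.
In <params> → <expr> 'then' 'else': add FIRST('then' 'else') = { 'then' }.
In <params> → 'else' <expr> 'then' <param>: add FIRST('then' <param>) = { 'then' }.
In <decls> → <expr> <expr> <param>: add FIRST(<expr> <param>) = { 'else', 'end', 'then', num }.
In <decls> → <expr> <expr> <param>: add FIRST(<param>) = { 'else', 'end', 'then', num }.
Union: FOLLOW(<expr>) = { 'else', 'end', 'then', num }.

{ 'else', 'end', 'then', num }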